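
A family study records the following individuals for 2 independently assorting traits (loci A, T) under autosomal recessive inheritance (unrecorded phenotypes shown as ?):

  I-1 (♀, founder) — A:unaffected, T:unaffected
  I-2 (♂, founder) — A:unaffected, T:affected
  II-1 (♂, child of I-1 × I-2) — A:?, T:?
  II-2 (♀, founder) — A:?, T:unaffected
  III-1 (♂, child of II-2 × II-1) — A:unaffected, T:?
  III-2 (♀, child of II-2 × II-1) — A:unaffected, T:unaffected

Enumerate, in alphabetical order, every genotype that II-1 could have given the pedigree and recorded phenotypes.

II-1 ∈ {AA Tt, AA tt, Aa Tt, Aa tt, aa Tt, aa tt}

A/I-1 un ·: AA|Aa
A/I-2 un ·: AA|Aa
A/II-1 ? I-1×I-2: AA|Aa|aa
A/II-2 ? ·: AA|Aa|aa
A/III-1 un II-2×II-1: AA|Aa
A/III-2 un II-2×II-1: AA|Aa
⇒ A over [I-1,I-2,II-1,II-2,III-1,III-2]: 53 consistent
T/I-1 un ·: TT|Tt
T/I-2 aff ·: tt
T/II-1 ? I-1×I-2: Tt|tt
T/II-2 un ·: TT|Tt
T/III-1 ? II-2×II-1: TT|Tt|tt
T/III-2 un II-2×II-1: TT|Tt
⇒ T over [I-1,I-2,II-1,II-2,III-1,III-2]: 23 consistent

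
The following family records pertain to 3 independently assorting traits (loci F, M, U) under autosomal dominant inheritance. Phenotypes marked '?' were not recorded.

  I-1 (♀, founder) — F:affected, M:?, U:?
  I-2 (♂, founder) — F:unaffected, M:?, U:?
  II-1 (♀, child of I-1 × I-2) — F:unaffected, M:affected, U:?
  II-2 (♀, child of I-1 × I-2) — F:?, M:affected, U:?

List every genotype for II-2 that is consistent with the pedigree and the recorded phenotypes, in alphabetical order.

II-2 ∈ {Ff MM UU, Ff MM Uu, Ff MM uu, Ff Mm UU, Ff Mm Uu, Ff Mm uu, ff MM UU, ff MM Uu, ff MM uu, ff Mm UU, ff Mm Uu, ff Mm uu}

F/I-1 aff ·: Ff
F/I-2 un ·: ff
F/II-1 un I-1×I-2: ff
F/II-2 ? I-1×I-2: ff|Ff
⇒ F over [I-1,I-2,II-1,II-2]: 2 consistent
M/I-1 ? ·: mm|Mm|MM
M/I-2 ? ·: mm|Mm|MM
M/II-1 aff I-1×I-2: Mm|MM
M/II-2 aff I-1×I-2: Mm|MM
⇒ M over [I-1,I-2,II-1,II-2]: 17 consistent
U/I-1 ? ·: uu|Uu|UU
U/I-2 ? ·: uu|Uu|UU
U/II-1 ? I-1×I-2: uu|Uu|UU
U/II-2 ? I-1×I-2: uu|Uu|UU
⇒ U over [I-1,I-2,II-1,II-2]: 29 consistent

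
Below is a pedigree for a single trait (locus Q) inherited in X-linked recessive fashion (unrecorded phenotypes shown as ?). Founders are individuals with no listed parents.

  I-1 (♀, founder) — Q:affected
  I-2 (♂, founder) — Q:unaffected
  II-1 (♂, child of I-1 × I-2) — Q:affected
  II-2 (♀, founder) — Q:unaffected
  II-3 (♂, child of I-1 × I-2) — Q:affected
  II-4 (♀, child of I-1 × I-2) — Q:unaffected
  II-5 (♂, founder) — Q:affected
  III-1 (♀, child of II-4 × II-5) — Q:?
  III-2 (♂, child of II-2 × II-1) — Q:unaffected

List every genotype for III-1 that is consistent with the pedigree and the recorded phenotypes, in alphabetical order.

III-1 ∈ {X^QX^q, X^qX^q}

Q/I-1 aff ·: X^qX^q
Q/I-2 un ·: X^QY
Q/II-1 aff I-1×I-2: X^qY
Q/II-2 un ·: X^QX^Q|X^QX^q
Q/II-3 aff I-1×I-2: X^qY
Q/II-4 un I-1×I-2: X^QX^q
Q/II-5 aff ·: X^qY
Q/III-1 ? II-4×II-5: X^QX^q|X^qX^q
Q/III-2 un II-2×II-1: X^QY
⇒ Q over [I-1,I-2,II-1,II-2,II-3,II-4,II-5,III-1,III-2]: 4 consistent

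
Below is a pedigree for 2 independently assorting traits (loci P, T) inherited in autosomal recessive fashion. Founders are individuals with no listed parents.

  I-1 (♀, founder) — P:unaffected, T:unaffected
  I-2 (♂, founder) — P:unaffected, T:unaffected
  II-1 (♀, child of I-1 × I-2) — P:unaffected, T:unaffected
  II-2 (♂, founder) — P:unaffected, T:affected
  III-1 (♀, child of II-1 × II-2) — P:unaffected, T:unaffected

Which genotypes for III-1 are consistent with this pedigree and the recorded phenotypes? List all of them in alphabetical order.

III-1 ∈ {PP Tt, Pp Tt}

P/I-1 un ·: PP|Pp
P/I-2 un ·: PP|Pp
P/II-1 un I-1×I-2: PP|Pp
P/II-2 un ·: PP|Pp
P/III-1 un II-1×II-2: PP|Pp
⇒ P over [I-1,I-2,II-1,II-2,III-1]: 24 consistent
T/I-1 un ·: TT|Tt
T/I-2 un ·: TT|Tt
T/II-1 un I-1×I-2: TT|Tt
T/II-2 aff ·: tt
T/III-1 un II-1×II-2: Tt
⇒ T over [I-1,I-2,II-1,II-2,III-1]: 7 consistent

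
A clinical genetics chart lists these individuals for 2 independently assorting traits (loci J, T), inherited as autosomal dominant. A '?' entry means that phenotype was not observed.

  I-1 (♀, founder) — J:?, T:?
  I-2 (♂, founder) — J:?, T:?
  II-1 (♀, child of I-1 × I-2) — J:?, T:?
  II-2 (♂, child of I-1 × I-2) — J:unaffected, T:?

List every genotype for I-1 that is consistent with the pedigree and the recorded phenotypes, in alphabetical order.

J/I-1 ? ·: jj|Jj
J/I-2 ? ·: jj|Jj
J/II-1 ? I-1×I-2: jj|Jj|JJ
J/II-2 un I-1×I-2: jj
⇒ J over [I-1,I-2,II-1,II-2]: 8 consistent
T/I-1 ? ·: tt|Tt|TT
T/I-2 ? ·: tt|Tt|TT
T/II-1 ? I-1×I-2: tt|Tt|TT
T/II-2 ? I-1×I-2: tt|Tt|TT
⇒ T over [I-1,I-2,II-1,II-2]: 29 consistent

I-1 ∈ {Jj TT, Jj Tt, Jj tt, jj TT, jj Tt, jj tt}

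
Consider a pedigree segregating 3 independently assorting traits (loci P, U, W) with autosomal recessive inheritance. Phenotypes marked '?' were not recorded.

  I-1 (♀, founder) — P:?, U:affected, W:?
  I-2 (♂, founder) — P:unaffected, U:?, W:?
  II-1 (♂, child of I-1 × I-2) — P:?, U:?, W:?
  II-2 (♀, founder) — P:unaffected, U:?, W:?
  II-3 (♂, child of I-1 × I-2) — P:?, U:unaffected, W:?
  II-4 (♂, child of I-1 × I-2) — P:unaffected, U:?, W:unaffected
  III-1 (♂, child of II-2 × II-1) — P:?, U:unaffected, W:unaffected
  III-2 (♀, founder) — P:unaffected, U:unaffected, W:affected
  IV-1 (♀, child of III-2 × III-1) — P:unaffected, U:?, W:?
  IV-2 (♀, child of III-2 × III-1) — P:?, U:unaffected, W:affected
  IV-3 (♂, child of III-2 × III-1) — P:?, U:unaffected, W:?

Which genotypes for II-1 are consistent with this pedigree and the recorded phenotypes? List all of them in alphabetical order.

P/I-1 ? ·: PP|Pp|pp
P/I-2 un ·: PP|Pp
P/II-1 ? I-1×I-2: PP|Pp|pp
P/II-2 un ·: PP|Pp
P/II-3 ? I-1×I-2: PP|Pp|pp
P/II-4 un I-1×I-2: PP|Pp
P/III-1 ? II-2×II-1: PP|Pp|pp
P/III-2 un ·: PP|Pp
P/IV-1 un III-2×III-1: PP|Pp
P/IV-2 ? III-2×III-1: PP|Pp|pp
P/IV-3 ? III-2×III-1: PP|Pp|pp
⇒ P over [I-1,I-2,II-1,II-2,II-3,II-4,III-1,III-2,IV-1,IV-2,IV-3]: 2391 consistent
U/I-1 aff ·: uu
U/I-2 ? ·: UU|Uu
U/II-1 ? I-1×I-2: Uu|uu
U/II-2 ? ·: UU|Uu|uu
U/II-3 un I-1×I-2: Uu
U/II-4 ? I-1×I-2: Uu|uu
U/III-1 un II-2×II-1: UU|Uu
U/III-2 un ·: UU|Uu
U/IV-1 ? III-2×III-1: UU|Uu|uu
U/IV-2 un III-2×III-1: UU|Uu
U/IV-3 un III-2×III-1: UU|Uu
⇒ U over [I-1,I-2,II-1,II-2,II-3,II-4,III-1,III-2,IV-1,IV-2,IV-3]: 314 consistent
W/I-1 ? ·: WW|Ww|ww
W/I-2 ? ·: WW|Ww|ww
W/II-1 ? I-1×I-2: WW|Ww|ww
W/II-2 ? ·: WW|Ww|ww
W/II-3 ? I-1×I-2: WW|Ww|ww
W/II-4 un I-1×I-2: WW|Ww
W/III-1 un II-2×II-1: Ww
W/III-2 aff ·: ww
W/IV-1 ? III-2×III-1: Ww|ww
W/IV-2 aff III-2×III-1: ww
W/IV-3 ? III-2×III-1: Ww|ww
⇒ W over [I-1,I-2,II-1,II-2,II-3,II-4,III-1,III-2,IV-1,IV-2,IV-3]: 440 consistent

II-1 ∈ {PP Uu WW, PP Uu Ww, PP Uu ww, PP uu WW, PP uu Ww, PP uu ww, Pp Uu WW, Pp Uu Ww, Pp Uu ww, Pp uu WW, Pp uu Ww, Pp uu ww, pp Uu WW, pp Uu Ww, pp Uu ww, pp uu WW, pp uu Ww, pp uu ww}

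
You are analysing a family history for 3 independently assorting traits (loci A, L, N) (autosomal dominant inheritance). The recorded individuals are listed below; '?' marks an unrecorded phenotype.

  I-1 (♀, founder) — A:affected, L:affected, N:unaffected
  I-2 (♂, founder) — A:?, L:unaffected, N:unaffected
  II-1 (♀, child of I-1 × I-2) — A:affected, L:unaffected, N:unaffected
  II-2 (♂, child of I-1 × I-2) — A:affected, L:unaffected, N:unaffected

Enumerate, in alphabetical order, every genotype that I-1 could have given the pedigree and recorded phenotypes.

I-1 ∈ {AA Ll nn, Aa Ll nn}

A/I-1 aff ·: Aa|AA
A/I-2 ? ·: aa|Aa|AA
A/II-1 aff I-1×I-2: Aa|AA
A/II-2 aff I-1×I-2: Aa|AA
⇒ A over [I-1,I-2,II-1,II-2]: 15 consistent
L/I-1 aff ·: Ll
L/I-2 un ·: ll
L/II-1 un I-1×I-2: ll
L/II-2 un I-1×I-2: ll
⇒ L over [I-1,I-2,II-1,II-2]: 1 consistent
N/I-1 un ·: nn
N/I-2 un ·: nn
N/II-1 un I-1×I-2: nn
N/II-2 un I-1×I-2: nn
⇒ N over [I-1,I-2,II-1,II-2]: 1 consistent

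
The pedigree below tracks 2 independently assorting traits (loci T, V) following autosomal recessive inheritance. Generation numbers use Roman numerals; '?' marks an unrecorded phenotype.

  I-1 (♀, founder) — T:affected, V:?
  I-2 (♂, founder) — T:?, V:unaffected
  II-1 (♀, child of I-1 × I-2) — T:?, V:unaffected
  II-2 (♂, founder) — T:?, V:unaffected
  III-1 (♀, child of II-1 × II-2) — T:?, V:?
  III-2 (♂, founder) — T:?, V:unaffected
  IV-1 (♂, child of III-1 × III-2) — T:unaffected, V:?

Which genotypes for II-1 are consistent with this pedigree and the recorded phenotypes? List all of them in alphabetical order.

T/I-1 aff ·: tt
T/I-2 ? ·: TT|Tt|tt
T/II-1 ? I-1×I-2: Tt|tt
T/II-2 ? ·: TT|Tt|tt
T/III-1 ? II-1×II-2: TT|Tt|tt
T/III-2 ? ·: TT|Tt|tt
T/IV-1 un III-1×III-2: TT|Tt
⇒ T over [I-1,I-2,II-1,II-2,III-1,III-2,IV-1]: 82 consistent
V/I-1 ? ·: VV|Vv|vv
V/I-2 un ·: VV|Vv
V/II-1 un I-1×I-2: VV|Vv
V/II-2 un ·: VV|Vv
V/III-1 ? II-1×II-2: VV|Vv|vv
V/III-2 un ·: VV|Vv
V/IV-1 ? III-1×III-2: VV|Vv|vv
⇒ V over [I-1,I-2,II-1,II-2,III-1,III-2,IV-1]: 139 consistent

II-1 ∈ {Tt VV, Tt Vv, tt VV, tt Vv}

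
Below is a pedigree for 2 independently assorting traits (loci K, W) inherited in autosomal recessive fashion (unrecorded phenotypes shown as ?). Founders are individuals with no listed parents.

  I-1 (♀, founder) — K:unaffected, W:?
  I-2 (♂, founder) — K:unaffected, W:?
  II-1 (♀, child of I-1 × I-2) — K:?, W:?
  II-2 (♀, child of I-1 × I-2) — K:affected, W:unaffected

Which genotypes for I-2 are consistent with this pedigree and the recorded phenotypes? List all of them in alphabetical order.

I-2 ∈ {Kk WW, Kk Ww, Kk ww}

K/I-1 un ·: Kk
K/I-2 un ·: Kk
K/II-1 ? I-1×I-2: KK|Kk|kk
K/II-2 aff I-1×I-2: kk
⇒ K over [I-1,I-2,II-1,II-2]: 3 consistent
W/I-1 ? ·: WW|Ww|ww
W/I-2 ? ·: WW|Ww|ww
W/II-1 ? I-1×I-2: WW|Ww|ww
W/II-2 un I-1×I-2: WW|Ww
⇒ W over [I-1,I-2,II-1,II-2]: 21 consistent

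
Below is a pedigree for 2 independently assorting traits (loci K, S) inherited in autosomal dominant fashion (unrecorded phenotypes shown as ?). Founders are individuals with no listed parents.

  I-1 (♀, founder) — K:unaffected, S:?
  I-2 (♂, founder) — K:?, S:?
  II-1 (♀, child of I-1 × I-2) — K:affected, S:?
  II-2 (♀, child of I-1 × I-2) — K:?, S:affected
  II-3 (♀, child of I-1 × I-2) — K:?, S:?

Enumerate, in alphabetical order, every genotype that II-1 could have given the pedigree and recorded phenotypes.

K/I-1 un ·: kk
K/I-2 ? ·: Kk|KK
K/II-1 aff I-1×I-2: Kk
K/II-2 ? I-1×I-2: kk|Kk
K/II-3 ? I-1×I-2: kk|Kk
⇒ K over [I-1,I-2,II-1,II-2,II-3]: 5 consistent
S/I-1 ? ·: ss|Ss|SS
S/I-2 ? ·: ss|Ss|SS
S/II-1 ? I-1×I-2: ss|Ss|SS
S/II-2 aff I-1×I-2: Ss|SS
S/II-3 ? I-1×I-2: ss|Ss|SS
⇒ S over [I-1,I-2,II-1,II-2,II-3]: 45 consistent

II-1 ∈ {Kk SS, Kk Ss, Kk ss}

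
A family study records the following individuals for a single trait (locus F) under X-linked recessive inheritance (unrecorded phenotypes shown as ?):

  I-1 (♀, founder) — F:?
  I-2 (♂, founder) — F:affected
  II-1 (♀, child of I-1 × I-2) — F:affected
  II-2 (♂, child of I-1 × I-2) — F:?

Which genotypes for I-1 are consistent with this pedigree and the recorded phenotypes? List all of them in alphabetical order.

F/I-1 ? ·: X^FX^f|X^fX^f
F/I-2 aff ·: X^fY
F/II-1 aff I-1×I-2: X^fX^f
F/II-2 ? I-1×I-2: X^FY|X^fY
⇒ F over [I-1,I-2,II-1,II-2]: 3 consistent

I-1 ∈ {X^FX^f, X^fX^f}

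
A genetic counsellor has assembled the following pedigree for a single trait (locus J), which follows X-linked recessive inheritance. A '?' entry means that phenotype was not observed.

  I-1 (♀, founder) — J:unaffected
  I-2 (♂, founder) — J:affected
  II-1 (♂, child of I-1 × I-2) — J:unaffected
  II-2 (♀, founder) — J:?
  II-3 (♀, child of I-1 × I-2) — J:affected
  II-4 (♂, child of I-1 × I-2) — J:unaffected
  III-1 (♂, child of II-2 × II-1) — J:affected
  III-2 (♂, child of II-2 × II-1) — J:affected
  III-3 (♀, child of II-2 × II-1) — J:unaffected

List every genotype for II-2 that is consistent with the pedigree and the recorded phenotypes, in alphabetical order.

J/I-1 un ·: X^JX^j
J/I-2 aff ·: X^jY
J/II-1 un I-1×I-2: X^JY
J/II-2 ? ·: X^JX^j|X^jX^j
J/II-3 aff I-1×I-2: X^jX^j
J/II-4 un I-1×I-2: X^JY
J/III-1 aff II-2×II-1: X^jY
J/III-2 aff II-2×II-1: X^jY
J/III-3 un II-2×II-1: X^JX^J|X^JX^j
⇒ J over [I-1,I-2,II-1,II-2,II-3,II-4,III-1,III-2,III-3]: 3 consistent

II-2 ∈ {X^JX^j, X^jX^j}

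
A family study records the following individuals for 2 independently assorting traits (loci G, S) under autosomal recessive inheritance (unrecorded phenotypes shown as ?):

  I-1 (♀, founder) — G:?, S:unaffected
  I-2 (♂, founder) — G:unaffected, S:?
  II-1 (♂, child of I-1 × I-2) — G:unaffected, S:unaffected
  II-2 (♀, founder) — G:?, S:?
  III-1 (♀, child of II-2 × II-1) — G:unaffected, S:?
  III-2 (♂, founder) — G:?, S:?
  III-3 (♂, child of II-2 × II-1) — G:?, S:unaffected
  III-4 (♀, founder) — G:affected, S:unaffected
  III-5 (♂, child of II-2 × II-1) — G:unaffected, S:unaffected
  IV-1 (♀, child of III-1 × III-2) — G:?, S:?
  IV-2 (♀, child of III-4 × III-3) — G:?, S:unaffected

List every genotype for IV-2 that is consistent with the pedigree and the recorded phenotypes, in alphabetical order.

G/I-1 ? ·: GG|Gg|gg
G/I-2 un ·: GG|Gg
G/II-1 un I-1×I-2: GG|Gg
G/II-2 ? ·: GG|Gg|gg
G/III-1 un II-2×II-1: GG|Gg
G/III-2 ? ·: GG|Gg|gg
G/III-3 ? II-2×II-1: GG|Gg|gg
G/III-4 aff ·: gg
G/III-5 un II-2×II-1: GG|Gg
G/IV-1 ? III-1×III-2: GG|Gg|gg
G/IV-2 ? III-4×III-3: Gg|gg
⇒ G over [I-1,I-2,II-1,II-2,III-1,III-2,III-3,III-4,III-5,IV-1,IV-2]: 1211 consistent
S/I-1 un ·: SS|Ss
S/I-2 ? ·: SS|Ss|ss
S/II-1 un I-1×I-2: SS|Ss
S/II-2 ? ·: SS|Ss|ss
S/III-1 ? II-2×II-1: SS|Ss|ss
S/III-2 ? ·: SS|Ss|ss
S/III-3 un II-2×II-1: SS|Ss
S/III-4 un ·: SS|Ss
S/III-5 un II-2×II-1: SS|Ss
S/IV-1 ? III-1×III-2: SS|Ss|ss
S/IV-2 un III-4×III-3: SS|Ss
⇒ S over [I-1,I-2,II-1,II-2,III-1,III-2,III-3,III-4,III-5,IV-1,IV-2]: 2816 consistent

IV-2 ∈ {Gg SS, Gg Ss, gg SS, gg Ss}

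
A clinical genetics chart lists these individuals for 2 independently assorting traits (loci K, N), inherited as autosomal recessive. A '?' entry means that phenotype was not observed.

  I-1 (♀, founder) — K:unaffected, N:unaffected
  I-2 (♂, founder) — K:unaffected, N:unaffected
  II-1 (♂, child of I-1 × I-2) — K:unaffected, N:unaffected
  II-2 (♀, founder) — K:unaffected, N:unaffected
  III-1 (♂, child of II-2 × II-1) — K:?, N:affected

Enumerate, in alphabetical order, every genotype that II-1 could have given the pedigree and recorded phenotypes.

K/I-1 un ·: KK|Kk
K/I-2 un ·: KK|Kk
K/II-1 un I-1×I-2: KK|Kk
K/II-2 un ·: KK|Kk
K/III-1 ? II-2×II-1: KK|Kk|kk
⇒ K over [I-1,I-2,II-1,II-2,III-1]: 27 consistent
N/I-1 un ·: NN|Nn
N/I-2 un ·: NN|Nn
N/II-1 un I-1×I-2: Nn
N/II-2 un ·: Nn
N/III-1 aff II-2×II-1: nn
⇒ N over [I-1,I-2,II-1,II-2,III-1]: 3 consistent

II-1 ∈ {KK Nn, Kk Nn}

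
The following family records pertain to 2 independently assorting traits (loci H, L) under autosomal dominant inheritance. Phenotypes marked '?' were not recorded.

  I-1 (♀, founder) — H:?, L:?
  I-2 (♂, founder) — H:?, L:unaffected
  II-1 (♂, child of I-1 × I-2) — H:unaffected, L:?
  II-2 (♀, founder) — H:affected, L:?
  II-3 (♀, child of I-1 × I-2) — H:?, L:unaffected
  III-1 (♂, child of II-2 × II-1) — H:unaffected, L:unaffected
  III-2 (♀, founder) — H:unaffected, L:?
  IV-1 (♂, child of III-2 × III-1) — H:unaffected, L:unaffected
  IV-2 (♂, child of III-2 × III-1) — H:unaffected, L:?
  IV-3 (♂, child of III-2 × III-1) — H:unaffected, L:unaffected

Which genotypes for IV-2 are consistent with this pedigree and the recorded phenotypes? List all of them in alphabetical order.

H/I-1 ? ·: hh|Hh
H/I-2 ? ·: hh|Hh
H/II-1 un I-1×I-2: hh
H/II-2 aff ·: Hh
H/II-3 ? I-1×I-2: hh|Hh|HH
H/III-1 un II-2×II-1: hh
H/III-2 un ·: hh
H/IV-1 un III-2×III-1: hh
H/IV-2 un III-2×III-1: hh
H/IV-3 un III-2×III-1: hh
⇒ H over [I-1,I-2,II-1,II-2,II-3,III-1,III-2,IV-1,IV-2,IV-3]: 8 consistent
L/I-1 ? ·: ll|Ll
L/I-2 un ·: ll
L/II-1 ? I-1×I-2: ll|Ll
L/II-2 ? ·: ll|Ll
L/II-3 un I-1×I-2: ll
L/III-1 un II-2×II-1: ll
L/III-2 ? ·: ll|Ll
L/IV-1 un III-2×III-1: ll
L/IV-2 ? III-2×III-1: ll|Ll
L/IV-3 un III-2×III-1: ll
⇒ L over [I-1,I-2,II-1,II-2,II-3,III-1,III-2,IV-1,IV-2,IV-3]: 18 consistent

IV-2 ∈ {hh Ll, hh ll}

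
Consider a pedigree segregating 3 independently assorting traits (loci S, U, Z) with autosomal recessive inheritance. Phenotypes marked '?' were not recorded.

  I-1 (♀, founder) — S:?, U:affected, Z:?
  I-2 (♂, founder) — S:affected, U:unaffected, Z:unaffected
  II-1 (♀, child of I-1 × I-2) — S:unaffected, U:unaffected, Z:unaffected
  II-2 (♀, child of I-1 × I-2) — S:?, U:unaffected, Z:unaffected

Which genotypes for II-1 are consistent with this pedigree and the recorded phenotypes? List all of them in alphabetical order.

II-1 ∈ {Ss Uu ZZ, Ss Uu Zz}

S/I-1 ? ·: SS|Ss
S/I-2 aff ·: ss
S/II-1 un I-1×I-2: Ss
S/II-2 ? I-1×I-2: Ss|ss
⇒ S over [I-1,I-2,II-1,II-2]: 3 consistent
U/I-1 aff ·: uu
U/I-2 un ·: UU|Uu
U/II-1 un I-1×I-2: Uu
U/II-2 un I-1×I-2: Uu
⇒ U over [I-1,I-2,II-1,II-2]: 2 consistent
Z/I-1 ? ·: ZZ|Zz|zz
Z/I-2 un ·: ZZ|Zz
Z/II-1 un I-1×I-2: ZZ|Zz
Z/II-2 un I-1×I-2: ZZ|Zz
⇒ Z over [I-1,I-2,II-1,II-2]: 15 consistent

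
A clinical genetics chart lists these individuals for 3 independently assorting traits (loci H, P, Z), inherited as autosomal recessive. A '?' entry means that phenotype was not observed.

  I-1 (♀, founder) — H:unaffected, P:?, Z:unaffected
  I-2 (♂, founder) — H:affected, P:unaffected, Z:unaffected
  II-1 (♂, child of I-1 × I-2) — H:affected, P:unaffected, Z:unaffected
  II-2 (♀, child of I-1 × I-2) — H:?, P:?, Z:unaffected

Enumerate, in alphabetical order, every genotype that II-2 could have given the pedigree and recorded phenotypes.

II-2 ∈ {Hh PP ZZ, Hh PP Zz, Hh Pp ZZ, Hh Pp Zz, Hh pp ZZ, Hh pp Zz, hh PP ZZ, hh PP Zz, hh Pp ZZ, hh Pp Zz, hh pp ZZ, hh pp Zz}

H/I-1 un ·: Hh
H/I-2 aff ·: hh
H/II-1 aff I-1×I-2: hh
H/II-2 ? I-1×I-2: Hh|hh
⇒ H over [I-1,I-2,II-1,II-2]: 2 consistent
P/I-1 ? ·: PP|Pp|pp
P/I-2 un ·: PP|Pp
P/II-1 un I-1×I-2: PP|Pp
P/II-2 ? I-1×I-2: PP|Pp|pp
⇒ P over [I-1,I-2,II-1,II-2]: 18 consistent
Z/I-1 un ·: ZZ|Zz
Z/I-2 un ·: ZZ|Zz
Z/II-1 un I-1×I-2: ZZ|Zz
Z/II-2 un I-1×I-2: ZZ|Zz
⇒ Z over [I-1,I-2,II-1,II-2]: 13 consistent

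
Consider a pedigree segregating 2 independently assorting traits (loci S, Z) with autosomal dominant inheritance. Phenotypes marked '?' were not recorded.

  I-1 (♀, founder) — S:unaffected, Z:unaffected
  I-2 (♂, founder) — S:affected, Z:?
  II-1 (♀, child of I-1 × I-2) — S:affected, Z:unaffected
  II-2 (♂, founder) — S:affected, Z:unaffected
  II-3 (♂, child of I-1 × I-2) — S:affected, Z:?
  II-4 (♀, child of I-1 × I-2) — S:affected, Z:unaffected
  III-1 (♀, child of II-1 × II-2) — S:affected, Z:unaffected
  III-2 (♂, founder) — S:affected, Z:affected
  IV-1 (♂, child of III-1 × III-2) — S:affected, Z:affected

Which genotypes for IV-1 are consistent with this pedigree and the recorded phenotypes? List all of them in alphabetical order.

IV-1 ∈ {SS Zz, Ss Zz}

S/I-1 un ·: ss
S/I-2 aff ·: Ss|SS
S/II-1 aff I-1×I-2: Ss
S/II-2 aff ·: Ss|SS
S/II-3 aff I-1×I-2: Ss
S/II-4 aff I-1×I-2: Ss
S/III-1 aff II-1×II-2: Ss|SS
S/III-2 aff ·: Ss|SS
S/IV-1 aff III-1×III-2: Ss|SS
⇒ S over [I-1,I-2,II-1,II-2,II-3,II-4,III-1,III-2,IV-1]: 28 consistent
Z/I-1 un ·: zz
Z/I-2 ? ·: zz|Zz
Z/II-1 un I-1×I-2: zz
Z/II-2 un ·: zz
Z/II-3 ? I-1×I-2: zz|Zz
Z/II-4 un I-1×I-2: zz
Z/III-1 un II-1×II-2: zz
Z/III-2 aff ·: Zz|ZZ
Z/IV-1 aff III-1×III-2: Zz
⇒ Z over [I-1,I-2,II-1,II-2,II-3,II-4,III-1,III-2,IV-1]: 6 consistent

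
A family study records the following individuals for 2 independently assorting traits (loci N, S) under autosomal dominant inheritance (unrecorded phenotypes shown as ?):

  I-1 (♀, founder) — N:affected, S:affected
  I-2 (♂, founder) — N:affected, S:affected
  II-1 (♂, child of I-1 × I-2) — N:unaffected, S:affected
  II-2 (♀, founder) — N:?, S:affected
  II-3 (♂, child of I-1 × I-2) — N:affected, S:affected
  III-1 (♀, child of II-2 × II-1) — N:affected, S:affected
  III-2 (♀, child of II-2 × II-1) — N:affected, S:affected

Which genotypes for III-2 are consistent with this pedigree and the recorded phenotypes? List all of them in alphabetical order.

N/I-1 aff ·: Nn
N/I-2 aff ·: Nn
N/II-1 un I-1×I-2: nn
N/II-2 ? ·: Nn|NN
N/II-3 aff I-1×I-2: Nn|NN
N/III-1 aff II-2×II-1: Nn
N/III-2 aff II-2×II-1: Nn
⇒ N over [I-1,I-2,II-1,II-2,II-3,III-1,III-2]: 4 consistent
S/I-1 aff ·: Ss|SS
S/I-2 aff ·: Ss|SS
S/II-1 aff I-1×I-2: Ss|SS
S/II-2 aff ·: Ss|SS
S/II-3 aff I-1×I-2: Ss|SS
S/III-1 aff II-2×II-1: Ss|SS
S/III-2 aff II-2×II-1: Ss|SS
⇒ S over [I-1,I-2,II-1,II-2,II-3,III-1,III-2]: 83 consistent

III-2 ∈ {Nn SS, Nn Ss}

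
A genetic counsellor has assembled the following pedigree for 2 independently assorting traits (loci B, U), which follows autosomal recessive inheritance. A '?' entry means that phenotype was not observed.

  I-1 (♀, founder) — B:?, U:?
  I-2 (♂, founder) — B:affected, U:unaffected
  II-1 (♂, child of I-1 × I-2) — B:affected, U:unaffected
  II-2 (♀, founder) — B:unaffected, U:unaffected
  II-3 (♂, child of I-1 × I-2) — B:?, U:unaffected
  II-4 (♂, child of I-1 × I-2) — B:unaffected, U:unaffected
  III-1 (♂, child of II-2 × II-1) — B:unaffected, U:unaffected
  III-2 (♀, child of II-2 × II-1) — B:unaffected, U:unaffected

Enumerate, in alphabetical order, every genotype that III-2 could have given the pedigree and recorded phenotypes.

III-2 ∈ {Bb UU, Bb Uu}

B/I-1 ? ·: Bb
B/I-2 aff ·: bb
B/II-1 aff I-1×I-2: bb
B/II-2 un ·: BB|Bb
B/II-3 ? I-1×I-2: Bb|bb
B/II-4 un I-1×I-2: Bb
B/III-1 un II-2×II-1: Bb
B/III-2 un II-2×II-1: Bb
⇒ B over [I-1,I-2,II-1,II-2,II-3,II-4,III-1,III-2]: 4 consistent
U/I-1 ? ·: UU|Uu|uu
U/I-2 un ·: UU|Uu
U/II-1 un I-1×I-2: UU|Uu
U/II-2 un ·: UU|Uu
U/II-3 un I-1×I-2: UU|Uu
U/II-4 un I-1×I-2: UU|Uu
U/III-1 un II-2×II-1: UU|Uu
U/III-2 un II-2×II-1: UU|Uu
⇒ U over [I-1,I-2,II-1,II-2,II-3,II-4,III-1,III-2]: 177 consistent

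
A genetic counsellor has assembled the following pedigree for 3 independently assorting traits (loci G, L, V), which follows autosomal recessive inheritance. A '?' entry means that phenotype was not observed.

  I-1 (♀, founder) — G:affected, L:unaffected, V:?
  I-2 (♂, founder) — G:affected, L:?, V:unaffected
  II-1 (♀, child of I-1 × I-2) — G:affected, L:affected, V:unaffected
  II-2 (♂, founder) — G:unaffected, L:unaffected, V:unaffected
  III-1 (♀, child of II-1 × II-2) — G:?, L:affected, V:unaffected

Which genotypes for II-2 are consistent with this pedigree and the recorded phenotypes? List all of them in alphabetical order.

G/I-1 aff ·: gg
G/I-2 aff ·: gg
G/II-1 aff I-1×I-2: gg
G/II-2 un ·: GG|Gg
G/III-1 ? II-1×II-2: Gg|gg
⇒ G over [I-1,I-2,II-1,II-2,III-1]: 3 consistent
L/I-1 un ·: Ll
L/I-2 ? ·: Ll|ll
L/II-1 aff I-1×I-2: ll
L/II-2 un ·: Ll
L/III-1 aff II-1×II-2: ll
⇒ L over [I-1,I-2,II-1,II-2,III-1]: 2 consistent
V/I-1 ? ·: VV|Vv|vv
V/I-2 un ·: VV|Vv
V/II-1 un I-1×I-2: VV|Vv
V/II-2 un ·: VV|Vv
V/III-1 un II-1×II-2: VV|Vv
⇒ V over [I-1,I-2,II-1,II-2,III-1]: 32 consistent

II-2 ∈ {GG Ll VV, GG Ll Vv, Gg Ll VV, Gg Ll Vv}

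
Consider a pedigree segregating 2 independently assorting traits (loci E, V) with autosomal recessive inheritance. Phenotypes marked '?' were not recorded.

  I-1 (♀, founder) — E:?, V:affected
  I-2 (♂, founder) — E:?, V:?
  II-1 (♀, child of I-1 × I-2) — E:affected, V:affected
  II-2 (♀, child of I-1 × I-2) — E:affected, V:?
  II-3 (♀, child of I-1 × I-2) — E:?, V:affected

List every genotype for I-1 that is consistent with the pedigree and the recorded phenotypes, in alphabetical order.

I-1 ∈ {Ee vv, ee vv}

E/I-1 ? ·: Ee|ee
E/I-2 ? ·: Ee|ee
E/II-1 aff I-1×I-2: ee
E/II-2 aff I-1×I-2: ee
E/II-3 ? I-1×I-2: EE|Ee|ee
⇒ E over [I-1,I-2,II-1,II-2,II-3]: 8 consistent
V/I-1 aff ·: vv
V/I-2 ? ·: Vv|vv
V/II-1 aff I-1×I-2: vv
V/II-2 ? I-1×I-2: Vv|vv
V/II-3 aff I-1×I-2: vv
⇒ V over [I-1,I-2,II-1,II-2,II-3]: 3 consistent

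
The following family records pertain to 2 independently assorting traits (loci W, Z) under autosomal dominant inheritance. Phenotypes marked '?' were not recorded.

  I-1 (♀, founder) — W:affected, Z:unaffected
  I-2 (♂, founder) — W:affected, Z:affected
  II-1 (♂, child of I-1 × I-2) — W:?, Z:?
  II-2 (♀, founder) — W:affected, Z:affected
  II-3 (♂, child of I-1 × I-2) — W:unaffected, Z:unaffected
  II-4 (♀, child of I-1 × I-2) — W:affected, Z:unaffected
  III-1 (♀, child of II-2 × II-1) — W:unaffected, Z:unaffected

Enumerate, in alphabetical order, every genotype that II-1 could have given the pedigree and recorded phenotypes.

W/I-1 aff ·: Ww
W/I-2 aff ·: Ww
W/II-1 ? I-1×I-2: ww|Ww
W/II-2 aff ·: Ww
W/II-3 un I-1×I-2: ww
W/II-4 aff I-1×I-2: Ww|WW
W/III-1 un II-2×II-1: ww
⇒ W over [I-1,I-2,II-1,II-2,II-3,II-4,III-1]: 4 consistent
Z/I-1 un ·: zz
Z/I-2 aff ·: Zz
Z/II-1 ? I-1×I-2: zz|Zz
Z/II-2 aff ·: Zz
Z/II-3 un I-1×I-2: zz
Z/II-4 un I-1×I-2: zz
Z/III-1 un II-2×II-1: zz
⇒ Z over [I-1,I-2,II-1,II-2,II-3,II-4,III-1]: 2 consistent

II-1 ∈ {Ww Zz, Ww zz, ww Zz, ww zz}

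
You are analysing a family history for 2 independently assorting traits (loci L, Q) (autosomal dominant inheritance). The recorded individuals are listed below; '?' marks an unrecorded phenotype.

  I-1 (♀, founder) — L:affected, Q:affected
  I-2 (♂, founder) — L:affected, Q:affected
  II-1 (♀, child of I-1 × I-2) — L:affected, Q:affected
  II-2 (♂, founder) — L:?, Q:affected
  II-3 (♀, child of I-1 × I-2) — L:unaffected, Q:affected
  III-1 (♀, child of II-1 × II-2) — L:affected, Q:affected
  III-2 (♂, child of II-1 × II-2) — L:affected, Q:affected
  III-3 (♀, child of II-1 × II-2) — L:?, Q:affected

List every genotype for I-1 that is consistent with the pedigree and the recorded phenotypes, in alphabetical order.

L/I-1 aff ·: Ll
L/I-2 aff ·: Ll
L/II-1 aff I-1×I-2: Ll|LL
L/II-2 ? ·: ll|Ll|LL
L/II-3 un I-1×I-2: ll
L/III-1 aff II-1×II-2: Ll|LL
L/III-2 aff II-1×II-2: Ll|LL
L/III-3 ? II-1×II-2: ll|Ll|LL
⇒ L over [I-1,I-2,II-1,II-2,II-3,III-1,III-2,III-3]: 32 consistent
Q/I-1 aff ·: Qq|QQ
Q/I-2 aff ·: Qq|QQ
Q/II-1 aff I-1×I-2: Qq|QQ
Q/II-2 aff ·: Qq|QQ
Q/II-3 aff I-1×I-2: Qq|QQ
Q/III-1 aff II-1×II-2: Qq|QQ
Q/III-2 aff II-1×II-2: Qq|QQ
Q/III-3 aff II-1×II-2: Qq|QQ
⇒ Q over [I-1,I-2,II-1,II-2,II-3,III-1,III-2,III-3]: 159 consistent

I-1 ∈ {Ll QQ, Ll Qq}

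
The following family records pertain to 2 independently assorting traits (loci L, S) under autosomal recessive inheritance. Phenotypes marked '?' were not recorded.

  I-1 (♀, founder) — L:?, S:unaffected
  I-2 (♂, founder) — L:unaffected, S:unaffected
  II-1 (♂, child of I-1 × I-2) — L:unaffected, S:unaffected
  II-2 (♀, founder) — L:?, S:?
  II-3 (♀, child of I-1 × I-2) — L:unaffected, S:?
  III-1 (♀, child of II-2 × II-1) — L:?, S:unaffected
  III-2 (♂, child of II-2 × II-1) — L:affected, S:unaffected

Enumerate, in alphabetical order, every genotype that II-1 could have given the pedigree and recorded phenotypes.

L/I-1 ? ·: LL|Ll|ll
L/I-2 un ·: LL|Ll
L/II-1 un I-1×I-2: Ll
L/II-2 ? ·: Ll|ll
L/II-3 un I-1×I-2: LL|Ll
L/III-1 ? II-2×II-1: LL|Ll|ll
L/III-2 aff II-2×II-1: ll
⇒ L over [I-1,I-2,II-1,II-2,II-3,III-1,III-2]: 40 consistent
S/I-1 un ·: SS|Ss
S/I-2 un ·: SS|Ss
S/II-1 un I-1×I-2: SS|Ss
S/II-2 ? ·: SS|Ss|ss
S/II-3 ? I-1×I-2: SS|Ss|ss
S/III-1 un II-2×II-1: SS|Ss
S/III-2 un II-2×II-1: SS|Ss
⇒ S over [I-1,I-2,II-1,II-2,II-3,III-1,III-2]: 111 consistent

II-1 ∈ {Ll SS, Ll Ss}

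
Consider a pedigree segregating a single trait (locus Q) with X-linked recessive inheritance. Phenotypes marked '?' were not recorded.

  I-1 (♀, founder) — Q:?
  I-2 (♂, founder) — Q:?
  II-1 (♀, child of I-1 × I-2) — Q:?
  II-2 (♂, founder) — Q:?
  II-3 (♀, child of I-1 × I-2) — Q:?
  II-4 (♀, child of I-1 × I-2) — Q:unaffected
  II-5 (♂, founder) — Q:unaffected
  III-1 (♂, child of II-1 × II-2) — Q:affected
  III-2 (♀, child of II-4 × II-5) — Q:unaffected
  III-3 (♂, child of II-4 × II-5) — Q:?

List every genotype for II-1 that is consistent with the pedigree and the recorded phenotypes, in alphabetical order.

Q/I-1 ? ·: X^QX^Q|X^QX^q|X^qX^q
Q/I-2 ? ·: X^QY|X^qY
Q/II-1 ? I-1×I-2: X^QX^q|X^qX^q
Q/II-2 ? ·: X^QY|X^qY
Q/II-3 ? I-1×I-2: X^QX^Q|X^QX^q|X^qX^q
Q/II-4 un I-1×I-2: X^QX^Q|X^QX^q
Q/II-5 un ·: X^QY
Q/III-1 aff II-1×II-2: X^qY
Q/III-2 un II-4×II-5: X^QX^Q|X^QX^q
Q/III-3 ? II-4×II-5: X^QY|X^qY
⇒ Q over [I-1,I-2,II-1,II-2,II-3,II-4,II-5,III-1,III-2,III-3]: 68 consistent

II-1 ∈ {X^QX^q, X^qX^q}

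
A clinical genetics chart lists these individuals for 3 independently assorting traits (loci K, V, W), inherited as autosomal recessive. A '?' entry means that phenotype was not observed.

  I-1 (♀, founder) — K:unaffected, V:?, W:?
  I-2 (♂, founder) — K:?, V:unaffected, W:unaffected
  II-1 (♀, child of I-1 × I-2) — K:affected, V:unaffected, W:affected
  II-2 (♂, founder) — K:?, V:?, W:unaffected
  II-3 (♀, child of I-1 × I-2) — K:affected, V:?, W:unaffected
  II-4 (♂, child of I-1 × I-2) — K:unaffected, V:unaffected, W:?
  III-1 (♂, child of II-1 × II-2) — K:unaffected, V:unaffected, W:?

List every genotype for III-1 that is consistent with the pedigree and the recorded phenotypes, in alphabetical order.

K/I-1 un ·: Kk
K/I-2 ? ·: Kk|kk
K/II-1 aff I-1×I-2: kk
K/II-2 ? ·: KK|Kk
K/II-3 aff I-1×I-2: kk
K/II-4 un I-1×I-2: KK|Kk
K/III-1 un II-1×II-2: Kk
⇒ K over [I-1,I-2,II-1,II-2,II-3,II-4,III-1]: 6 consistent
V/I-1 ? ·: VV|Vv|vv
V/I-2 un ·: VV|Vv
V/II-1 un I-1×I-2: VV|Vv
V/II-2 ? ·: VV|Vv|vv
V/II-3 ? I-1×I-2: VV|Vv|vv
V/II-4 un I-1×I-2: VV|Vv
V/III-1 un II-1×II-2: VV|Vv
⇒ V over [I-1,I-2,II-1,II-2,II-3,II-4,III-1]: 145 consistent
W/I-1 ? ·: Ww|ww
W/I-2 un ·: Ww
W/II-1 aff I-1×I-2: ww
W/II-2 un ·: WW|Ww
W/II-3 un I-1×I-2: WW|Ww
W/II-4 ? I-1×I-2: WW|Ww|ww
W/III-1 ? II-1×II-2: Ww|ww
⇒ W over [I-1,I-2,II-1,II-2,II-3,II-4,III-1]: 24 consistent

III-1 ∈ {Kk VV Ww, Kk VV ww, Kk Vv Ww, Kk Vv ww}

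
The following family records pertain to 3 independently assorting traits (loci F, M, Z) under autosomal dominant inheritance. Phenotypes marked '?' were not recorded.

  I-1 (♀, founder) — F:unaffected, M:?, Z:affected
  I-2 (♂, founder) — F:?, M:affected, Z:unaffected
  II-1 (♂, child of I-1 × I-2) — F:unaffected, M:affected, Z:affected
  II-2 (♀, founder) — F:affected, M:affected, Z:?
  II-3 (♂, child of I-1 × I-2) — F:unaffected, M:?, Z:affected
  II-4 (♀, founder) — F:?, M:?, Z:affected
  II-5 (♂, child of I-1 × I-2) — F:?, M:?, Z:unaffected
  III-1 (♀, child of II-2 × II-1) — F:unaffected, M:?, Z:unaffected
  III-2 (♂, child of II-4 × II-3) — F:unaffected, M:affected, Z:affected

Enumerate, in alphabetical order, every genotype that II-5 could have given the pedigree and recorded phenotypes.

II-5 ∈ {Ff MM zz, Ff Mm zz, Ff mm zz, ff MM zz, ff Mm zz, ff mm zz}

F/I-1 un ·: ff
F/I-2 ? ·: ff|Ff
F/II-1 un I-1×I-2: ff
F/II-2 aff ·: Ff
F/II-3 un I-1×I-2: ff
F/II-4 ? ·: ff|Ff
F/II-5 ? I-1×I-2: ff|Ff
F/III-1 un II-2×II-1: ff
F/III-2 un II-4×II-3: ff
⇒ F over [I-1,I-2,II-1,II-2,II-3,II-4,II-5,III-1,III-2]: 6 consistent
M/I-1 ? ·: mm|Mm|MM
M/I-2 aff ·: Mm|MM
M/II-1 aff I-1×I-2: Mm|MM
M/II-2 aff ·: Mm|MM
M/II-3 ? I-1×I-2: mm|Mm|MM
M/II-4 ? ·: mm|Mm|MM
M/II-5 ? I-1×I-2: mm|Mm|MM
M/III-1 ? II-2×II-1: mm|Mm|MM
M/III-2 aff II-4×II-3: Mm|MM
⇒ M over [I-1,I-2,II-1,II-2,II-3,II-4,II-5,III-1,III-2]: 659 consistent
Z/I-1 aff ·: Zz
Z/I-2 un ·: zz
Z/II-1 aff I-1×I-2: Zz
Z/II-2 ? ·: zz|Zz
Z/II-3 aff I-1×I-2: Zz
Z/II-4 aff ·: Zz|ZZ
Z/II-5 un I-1×I-2: zz
Z/III-1 un II-2×II-1: zz
Z/III-2 aff II-4×II-3: Zz|ZZ
⇒ Z over [I-1,I-2,II-1,II-2,II-3,II-4,II-5,III-1,III-2]: 8 consistent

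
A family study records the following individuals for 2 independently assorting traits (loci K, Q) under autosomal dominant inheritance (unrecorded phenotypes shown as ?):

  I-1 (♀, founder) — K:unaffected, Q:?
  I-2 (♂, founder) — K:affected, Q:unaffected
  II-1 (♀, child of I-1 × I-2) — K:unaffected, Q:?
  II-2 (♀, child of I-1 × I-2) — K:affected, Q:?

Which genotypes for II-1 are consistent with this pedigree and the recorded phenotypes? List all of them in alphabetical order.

K/I-1 un ·: kk
K/I-2 aff ·: Kk
K/II-1 un I-1×I-2: kk
K/II-2 aff I-1×I-2: Kk
⇒ K over [I-1,I-2,II-1,II-2]: 1 consistent
Q/I-1 ? ·: qq|Qq|QQ
Q/I-2 un ·: qq
Q/II-1 ? I-1×I-2: qq|Qq
Q/II-2 ? I-1×I-2: qq|Qq
⇒ Q over [I-1,I-2,II-1,II-2]: 6 consistent

II-1 ∈ {kk Qq, kk qq}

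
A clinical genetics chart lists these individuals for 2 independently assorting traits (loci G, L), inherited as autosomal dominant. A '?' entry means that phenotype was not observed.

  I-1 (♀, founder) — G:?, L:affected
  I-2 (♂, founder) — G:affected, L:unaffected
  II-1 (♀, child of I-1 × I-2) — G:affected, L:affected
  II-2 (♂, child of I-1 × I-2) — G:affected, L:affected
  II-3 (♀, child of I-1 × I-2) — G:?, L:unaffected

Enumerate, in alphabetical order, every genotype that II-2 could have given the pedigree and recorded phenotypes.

II-2 ∈ {GG Ll, Gg Ll}

G/I-1 ? ·: gg|Gg|GG
G/I-2 aff ·: Gg|GG
G/II-1 aff I-1×I-2: Gg|GG
G/II-2 aff I-1×I-2: Gg|GG
G/II-3 ? I-1×I-2: gg|Gg|GG
⇒ G over [I-1,I-2,II-1,II-2,II-3]: 32 consistent
L/I-1 aff ·: Ll
L/I-2 un ·: ll
L/II-1 aff I-1×I-2: Ll
L/II-2 aff I-1×I-2: Ll
L/II-3 un I-1×I-2: ll
⇒ L over [I-1,I-2,II-1,II-2,II-3]: 1 consistent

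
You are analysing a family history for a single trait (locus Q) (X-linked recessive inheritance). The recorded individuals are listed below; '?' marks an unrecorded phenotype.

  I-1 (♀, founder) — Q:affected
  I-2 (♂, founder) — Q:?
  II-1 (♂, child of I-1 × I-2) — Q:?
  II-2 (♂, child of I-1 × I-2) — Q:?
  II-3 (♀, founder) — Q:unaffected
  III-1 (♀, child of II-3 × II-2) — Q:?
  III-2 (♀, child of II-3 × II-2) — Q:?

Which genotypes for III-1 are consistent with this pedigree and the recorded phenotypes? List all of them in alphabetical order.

III-1 ∈ {X^QX^q, X^qX^q}

Q/I-1 aff ·: X^qX^q
Q/I-2 ? ·: X^QY|X^qY
Q/II-1 ? I-1×I-2: X^qY
Q/II-2 ? I-1×I-2: X^qY
Q/II-3 un ·: X^QX^Q|X^QX^q
Q/III-1 ? II-3×II-2: X^QX^q|X^qX^q
Q/III-2 ? II-3×II-2: X^QX^q|X^qX^q
⇒ Q over [I-1,I-2,II-1,II-2,II-3,III-1,III-2]: 10 consistent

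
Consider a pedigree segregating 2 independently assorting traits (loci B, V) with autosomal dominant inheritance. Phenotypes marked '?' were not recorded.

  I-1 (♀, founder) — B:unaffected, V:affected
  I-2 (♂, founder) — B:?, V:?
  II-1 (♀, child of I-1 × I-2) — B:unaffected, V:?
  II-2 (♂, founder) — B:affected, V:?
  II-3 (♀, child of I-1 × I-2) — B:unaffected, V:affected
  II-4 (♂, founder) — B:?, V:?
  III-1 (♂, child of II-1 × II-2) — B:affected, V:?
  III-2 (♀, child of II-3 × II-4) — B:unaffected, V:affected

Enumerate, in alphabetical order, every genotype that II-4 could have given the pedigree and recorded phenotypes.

II-4 ∈ {Bb VV, Bb Vv, Bb vv, bb VV, bb Vv, bb vv}

B/I-1 un ·: bb
B/I-2 ? ·: bb|Bb
B/II-1 un I-1×I-2: bb
B/II-2 aff ·: Bb|BB
B/II-3 un I-1×I-2: bb
B/II-4 ? ·: bb|Bb
B/III-1 aff II-1×II-2: Bb
B/III-2 un II-3×II-4: bb
⇒ B over [I-1,I-2,II-1,II-2,II-3,II-4,III-1,III-2]: 8 consistent
V/I-1 aff ·: Vv|VV
V/I-2 ? ·: vv|Vv|VV
V/II-1 ? I-1×I-2: vv|Vv|VV
V/II-2 ? ·: vv|Vv|VV
V/II-3 aff I-1×I-2: Vv|VV
V/II-4 ? ·: vv|Vv|VV
V/III-1 ? II-1×II-2: vv|Vv|VV
V/III-2 aff II-3×II-4: Vv|VV
⇒ V over [I-1,I-2,II-1,II-2,II-3,II-4,III-1,III-2]: 439 consistent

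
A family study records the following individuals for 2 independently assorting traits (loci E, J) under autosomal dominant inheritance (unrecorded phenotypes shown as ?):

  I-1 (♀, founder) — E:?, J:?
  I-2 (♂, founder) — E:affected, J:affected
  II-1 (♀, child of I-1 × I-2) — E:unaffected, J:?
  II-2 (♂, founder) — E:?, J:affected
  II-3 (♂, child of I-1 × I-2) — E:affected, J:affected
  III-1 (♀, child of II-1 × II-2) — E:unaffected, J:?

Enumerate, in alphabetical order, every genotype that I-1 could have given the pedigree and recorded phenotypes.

E/I-1 ? ·: ee|Ee
E/I-2 aff ·: Ee
E/II-1 un I-1×I-2: ee
E/II-2 ? ·: ee|Ee
E/II-3 aff I-1×I-2: Ee|EE
E/III-1 un II-1×II-2: ee
⇒ E over [I-1,I-2,II-1,II-2,II-3,III-1]: 6 consistent
J/I-1 ? ·: jj|Jj|JJ
J/I-2 aff ·: Jj|JJ
J/II-1 ? I-1×I-2: jj|Jj|JJ
J/II-2 aff ·: Jj|JJ
J/II-3 aff I-1×I-2: Jj|JJ
J/III-1 ? II-1×II-2: jj|Jj|JJ
⇒ J over [I-1,I-2,II-1,II-2,II-3,III-1]: 70 consistent

I-1 ∈ {Ee JJ, Ee Jj, Ee jj, ee JJ, ee Jj, ee jj}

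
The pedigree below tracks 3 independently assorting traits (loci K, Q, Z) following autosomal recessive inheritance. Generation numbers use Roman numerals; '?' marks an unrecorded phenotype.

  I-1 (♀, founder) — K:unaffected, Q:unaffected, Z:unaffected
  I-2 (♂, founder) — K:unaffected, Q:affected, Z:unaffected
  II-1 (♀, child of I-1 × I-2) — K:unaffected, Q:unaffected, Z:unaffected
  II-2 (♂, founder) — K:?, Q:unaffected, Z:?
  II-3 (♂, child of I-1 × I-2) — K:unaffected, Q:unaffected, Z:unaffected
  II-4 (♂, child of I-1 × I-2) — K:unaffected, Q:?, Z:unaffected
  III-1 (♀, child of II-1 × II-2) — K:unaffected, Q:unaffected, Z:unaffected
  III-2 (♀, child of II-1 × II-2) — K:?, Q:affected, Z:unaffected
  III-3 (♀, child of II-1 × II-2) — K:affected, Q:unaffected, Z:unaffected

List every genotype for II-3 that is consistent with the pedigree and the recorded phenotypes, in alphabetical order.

II-3 ∈ {KK Qq ZZ, KK Qq Zz, Kk Qq ZZ, Kk Qq Zz}

K/I-1 un ·: KK|Kk
K/I-2 un ·: KK|Kk
K/II-1 un I-1×I-2: Kk
K/II-2 ? ·: Kk|kk
K/II-3 un I-1×I-2: KK|Kk
K/II-4 un I-1×I-2: KK|Kk
K/III-1 un II-1×II-2: KK|Kk
K/III-2 ? II-1×II-2: KK|Kk|kk
K/III-3 aff II-1×II-2: kk
⇒ K over [I-1,I-2,II-1,II-2,II-3,II-4,III-1,III-2,III-3]: 96 consistent
Q/I-1 un ·: QQ|Qq
Q/I-2 aff ·: qq
Q/II-1 un I-1×I-2: Qq
Q/II-2 un ·: Qq
Q/II-3 un I-1×I-2: Qq
Q/II-4 ? I-1×I-2: Qq|qq
Q/III-1 un II-1×II-2: QQ|Qq
Q/III-2 aff II-1×II-2: qq
Q/III-3 un II-1×II-2: QQ|Qq
⇒ Q over [I-1,I-2,II-1,II-2,II-3,II-4,III-1,III-2,III-3]: 12 consistent
Z/I-1 un ·: ZZ|Zz
Z/I-2 un ·: ZZ|Zz
Z/II-1 un I-1×I-2: ZZ|Zz
Z/II-2 ? ·: ZZ|Zz|zz
Z/II-3 un I-1×I-2: ZZ|Zz
Z/II-4 un I-1×I-2: ZZ|Zz
Z/III-1 un II-1×II-2: ZZ|Zz
Z/III-2 un II-1×II-2: ZZ|Zz
Z/III-3 un II-1×II-2: ZZ|Zz
⇒ Z over [I-1,I-2,II-1,II-2,II-3,II-4,III-1,III-2,III-3]: 334 consistent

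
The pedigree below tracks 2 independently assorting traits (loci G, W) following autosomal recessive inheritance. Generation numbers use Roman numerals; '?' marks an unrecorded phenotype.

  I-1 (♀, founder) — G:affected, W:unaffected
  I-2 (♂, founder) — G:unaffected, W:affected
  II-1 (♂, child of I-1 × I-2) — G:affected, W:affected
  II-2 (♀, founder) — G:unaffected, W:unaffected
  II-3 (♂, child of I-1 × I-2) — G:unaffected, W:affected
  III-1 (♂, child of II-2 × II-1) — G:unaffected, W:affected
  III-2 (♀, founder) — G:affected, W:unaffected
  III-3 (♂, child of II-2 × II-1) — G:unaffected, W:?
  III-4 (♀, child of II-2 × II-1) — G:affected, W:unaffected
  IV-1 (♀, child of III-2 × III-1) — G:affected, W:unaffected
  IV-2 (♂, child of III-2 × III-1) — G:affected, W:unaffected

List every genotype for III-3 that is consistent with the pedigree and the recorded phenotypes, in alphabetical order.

III-3 ∈ {Gg Ww, Gg ww}

G/I-1 aff ·: gg
G/I-2 un ·: Gg
G/II-1 aff I-1×I-2: gg
G/II-2 un ·: Gg
G/II-3 un I-1×I-2: Gg
G/III-1 un II-2×II-1: Gg
G/III-2 aff ·: gg
G/III-3 un II-2×II-1: Gg
G/III-4 aff II-2×II-1: gg
G/IV-1 aff III-2×III-1: gg
G/IV-2 aff III-2×III-1: gg
⇒ G over [I-1,I-2,II-1,II-2,II-3,III-1,III-2,III-3,III-4,IV-1,IV-2]: 1 consistent
W/I-1 un ·: Ww
W/I-2 aff ·: ww
W/II-1 aff I-1×I-2: ww
W/II-2 un ·: Ww
W/II-3 aff I-1×I-2: ww
W/III-1 aff II-2×II-1: ww
W/III-2 un ·: WW|Ww
W/III-3 ? II-2×II-1: Ww|ww
W/III-4 un II-2×II-1: Ww
W/IV-1 un III-2×III-1: Ww
W/IV-2 un III-2×III-1: Ww
⇒ W over [I-1,I-2,II-1,II-2,II-3,III-1,III-2,III-3,III-4,IV-1,IV-2]: 4 consistent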